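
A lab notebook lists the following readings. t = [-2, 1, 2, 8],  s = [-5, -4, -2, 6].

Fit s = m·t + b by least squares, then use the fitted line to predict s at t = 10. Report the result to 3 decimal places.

Sums needed: Σt·t = 73, Σt = 9, Σ1 = 4.
For Mᵀs: Σt·s = 50, Σs = -5.
MᵀM·[m, b]ᵀ = Mᵀs becomes [[73, 9]; [9, 4]]·[m, b]ᵀ = [50, -5]ᵀ.
Δ = 73·4 − 9² = 211.
m = (50·4 − 9·(-5))/211 = 245/211; b = (73·(-5) − 9·50)/211 = -815/211.
At t = 10: ŝ = (245/211)·(10) + (-815/211)·(1) = 1635/211.

ŝ = 7.749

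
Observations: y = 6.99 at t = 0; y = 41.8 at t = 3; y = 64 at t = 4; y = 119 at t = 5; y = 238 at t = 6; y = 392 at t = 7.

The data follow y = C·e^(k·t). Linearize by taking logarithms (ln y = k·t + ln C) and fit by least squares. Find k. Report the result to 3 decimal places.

Let Y = ln y. Fitting Y = k·t + ln C by least squares:
Sums: Σt = 25.0000, Σ(t)² = 135.0000, Σln y = 26.0589, Σt·ln y = 126.3623.
Normal system: [[135.0000, 25.0000]; [25.0000, 6]]·[k, ln C]ᵀ = [126.3623, 26.0589]ᵀ.
Slope k = (n·Σt·ln y − Σt·Σln y)/(n·Σ(t)² − (Σt)²) = (6·126.3623 − 25.0000·26.0589)/185.0000 = 0.57676; ln C = (Σln y − k·Σt)/n = 1.93998.

k = 0.577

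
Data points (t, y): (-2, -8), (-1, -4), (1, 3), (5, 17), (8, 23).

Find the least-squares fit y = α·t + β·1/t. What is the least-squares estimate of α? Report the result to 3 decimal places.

α = 3.025

The normal system MᵀM·[α, β]ᵀ = Mᵀy is [[95, 5]; [5, 3689/1600]]·[α, β]ᵀ = [292, 691/40]ᵀ.
Δ = 95·(3689/1600) − 5² = 62091/320.
α = (292·(3689/1600) − 5·(691/40))/(62091/320) = 104332/34495; β = (95·(691/40) − 5·292)/(62091/320) = 6440/6899.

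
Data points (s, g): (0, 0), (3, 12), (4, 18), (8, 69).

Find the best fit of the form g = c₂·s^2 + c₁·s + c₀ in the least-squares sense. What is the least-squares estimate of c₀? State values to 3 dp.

Compute the Gram sums: Σs^2·s^2 = 4433, Σs^2·s = 603, Σs^2 = 89, Σs·s = 89, Σs = 15, Σ1 = 4.
Right-hand side: Σs^2·g = 4812, Σs·g = 660, Σg = 99.
Normal equations: [[4433, 603, 89]; [603, 89, 15]; [89, 15, 4]]·[c₂, c₁, c₀]ᵀ = [4812, 660, 99]ᵀ.
Row-reducing yields c₂ = 7707/7832, c₁ = 5691/7832, c₀ = 255/1958.

c₀ = 0.130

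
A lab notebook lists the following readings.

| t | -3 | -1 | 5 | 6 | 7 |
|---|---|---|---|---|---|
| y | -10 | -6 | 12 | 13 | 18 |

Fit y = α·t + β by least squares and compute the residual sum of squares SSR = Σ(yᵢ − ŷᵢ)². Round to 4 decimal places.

SSR = 3.9901

Setting ∂/∂α … = 0 gives: 120·α + 14·β = 300;  14·α + 5·β = 27.
(Σt·t = 120, Σt = 14, Σ1 = 5, Σt·y = 300, Σy = 27.)
Eliminating β: 5·(row 1) − 14·(row 2) gives 404·α = 5·300 − 14·27 = 1122, so α = 561/202.
Then β = (27 − 14·(561/202))/5 = -240/101.
Residuals: 143/202, -171/202, 99/202, -130/101, 189/202; SSR = 403/101.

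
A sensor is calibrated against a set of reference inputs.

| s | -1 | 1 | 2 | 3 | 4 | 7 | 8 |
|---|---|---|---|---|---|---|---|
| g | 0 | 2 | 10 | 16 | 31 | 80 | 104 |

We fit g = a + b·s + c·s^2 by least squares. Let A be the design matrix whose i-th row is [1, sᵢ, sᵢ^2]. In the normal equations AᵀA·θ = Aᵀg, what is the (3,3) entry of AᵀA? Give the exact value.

Row 3 ↔ basis s^2, column 3 ↔ basis s^2, so (AᵀA)_{3,3} = Σᵢ (s^2)·(s^2) = (1)·(1) + (1)·(1) + (4)·(4) + (9)·(9) + (16)·(16) + (49)·(49) + (64)·(64) = 6852.

6852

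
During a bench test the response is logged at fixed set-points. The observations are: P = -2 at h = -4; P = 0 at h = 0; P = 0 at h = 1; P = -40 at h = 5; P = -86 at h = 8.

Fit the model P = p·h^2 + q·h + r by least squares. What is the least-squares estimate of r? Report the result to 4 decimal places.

r = 1.5740

Normal-equation sums: Σh^2·h^2 = 4978, Σh^2·h = 574, Σh^2 = 106, Σh·h = 106, Σh = 10, Σ1 = 5.
For MᵀP: Σh^2·P = -6536, Σh·P = -880, ΣP = -128.
MᵀM·[p, q, r]ᵀ = MᵀP becomes [[4978, 574, 106]; [574, 106, 10]; [106, 10, 5]]·[p, q, r]ᵀ = [-6536, -880, -128]ᵀ.
Inverting the 3×3 Gram matrix, [p, q, r]ᵀ = [-32137/32439, -100097/32439, 17020/10813]ᵀ.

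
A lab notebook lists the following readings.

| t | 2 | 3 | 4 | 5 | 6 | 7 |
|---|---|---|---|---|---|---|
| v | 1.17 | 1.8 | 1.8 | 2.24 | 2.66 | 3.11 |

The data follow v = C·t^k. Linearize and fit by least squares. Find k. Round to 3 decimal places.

k = 0.726

Let Y = ln v. Fitting Y = k·ln t + ln C by least squares:
Σln t = 8.5252, Σ(ln t)² = 13.1965, Σln v = 4.2520, Σln t·ln v = 6.8282.
Equations: 13.1965·k + 8.5252·ln C = 6.8282;  8.5252·k + 6·ln C = 4.2520.
Slope k = (n·Σln t·ln v − Σln t·Σln v)/(n·Σ(ln t)² − (Σln t)²) = (6·6.8282 − 8.5252·4.2520)/6.5005 = 0.72613; ln C = (Σln v − k·Σln t)/n = -0.32306.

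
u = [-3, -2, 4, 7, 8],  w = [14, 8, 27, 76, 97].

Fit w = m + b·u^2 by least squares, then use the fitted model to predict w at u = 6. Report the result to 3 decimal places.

Forming MᵀM = [[5, 142]; [142, 6850]] and Mᵀw = [222, 10522]ᵀ gives MᵀM·[m, b]ᵀ = Mᵀw.
det = 5·6850 − 142² = 14086.
m = (222·6850 − 142·10522)/14086 = 13288/7043; b = (5·10522 − 142·222)/14086 = 10543/7043.
At u = 6: ŵ = (13288/7043)·(1) + (10543/7043)·(36) = 392836/7043.

ŵ = 55.777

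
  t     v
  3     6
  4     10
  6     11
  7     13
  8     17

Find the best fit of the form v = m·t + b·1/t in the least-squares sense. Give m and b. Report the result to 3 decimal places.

m = 1.947, b = 2.446

Compute the Gram sums: Σt·t = 174, Σt·1/t = 5, Σ1/t·1/t = 6701/28224.
For Xᵀv: Σt·v = 351, Σ1/t·v = 1733/168.
Normal equations: [[174, 5]; [5, 6701/28224]]·[m, b]ᵀ = [351, 1733/168]ᵀ.
Eliminating b: (6701/28224)·(row 1) − 5·(row 2) gives (76729/4704)·m = (6701/28224)·351 − 5·(1733/168) = 298777/9408, so m = 298777/153458.
Then b = ((1733/168) − 5·(298777/153458))/(6701/28224) = 187656/76729.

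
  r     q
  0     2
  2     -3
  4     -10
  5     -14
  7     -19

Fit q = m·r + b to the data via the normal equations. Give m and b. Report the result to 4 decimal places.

Entries of XᵀX: Σr·r = 94, Σr = 18, Σ1 = 5.
Right-hand side: Σr·q = -249, Σq = -44.
det = 94·5 − 18² = 146.
m = ((-249)·5 − 18·(-44))/146 = -453/146; b = (94·(-44) − 18·(-249))/146 = 173/73.

m = -3.1027, b = 2.3699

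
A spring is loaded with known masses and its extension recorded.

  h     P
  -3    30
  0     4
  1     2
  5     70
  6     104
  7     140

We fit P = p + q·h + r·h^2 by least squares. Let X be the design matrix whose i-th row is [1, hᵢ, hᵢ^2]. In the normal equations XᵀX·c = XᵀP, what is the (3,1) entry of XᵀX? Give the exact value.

120

Row 3 ↔ basis h^2, column 1 ↔ basis 1, so (XᵀX)_{3,1} = Σᵢ h^2 = (9)·(1) + (0)·(1) + (1)·(1) + (25)·(1) + (36)·(1) + (49)·(1) = 120.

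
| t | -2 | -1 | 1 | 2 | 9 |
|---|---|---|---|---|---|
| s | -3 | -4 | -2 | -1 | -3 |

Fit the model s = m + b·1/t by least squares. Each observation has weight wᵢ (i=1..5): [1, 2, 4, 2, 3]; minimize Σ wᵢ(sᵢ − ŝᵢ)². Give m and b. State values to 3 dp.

m = -2.754, b = 1.076

From the data, Σwᵢ·1 = 12, Σwᵢ·1/t = 17/6, Σwᵢ·1/t·1/t = 733/108.
And Σwᵢ·s = -30, Σwᵢ·1/t·s = -1/2.
MᵀWM·[m, b]ᵀ = MᵀWs becomes [[12, 17/6]; [17/6, 733/108]]·[m, b]ᵀ = [-30, -1/2]ᵀ.
Δ = 12·(733/108) − (17/6)² = 881/12.
m = ((-30)·(733/108) − (17/6)·(-1/2))/(881/12) = -7279/2643; b = (12·(-1/2) − (17/6)·(-30))/(881/12) = 948/881.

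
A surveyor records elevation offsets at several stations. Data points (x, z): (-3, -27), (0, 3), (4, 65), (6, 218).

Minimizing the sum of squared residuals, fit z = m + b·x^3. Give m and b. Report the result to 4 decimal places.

Setting ∂/∂m … = 0 gives: 4·m + 253·b = 259;  253·m + 51481·b = 51977.
(Σ1 = 4, Σx^3 = 253, Σx^3·x^3 = 51481, Σz = 259, Σx^3·z = 51977.)
det = 4·51481 − 253² = 141915.
m = (259·51481 − 253·51977)/141915 = 183398/141915; b = (4·51977 − 253·259)/141915 = 142381/141915.

m = 1.2923, b = 1.0033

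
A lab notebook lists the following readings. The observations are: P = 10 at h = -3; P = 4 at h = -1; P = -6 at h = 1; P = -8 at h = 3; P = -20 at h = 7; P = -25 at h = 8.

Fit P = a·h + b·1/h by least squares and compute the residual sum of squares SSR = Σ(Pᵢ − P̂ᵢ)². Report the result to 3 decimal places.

Setting ∂/∂a … = 0 gives: 133·a + 6·b = -404;  6·a + (63737/28224)·b = -1231/56.
(Σh·h = 133, Σh·1/h = 6, Σ1/h·1/h = 63737/28224, Σh·P = -404, Σ1/h·P = -1231/56.)
Eliminating b: (63737/28224)·(row 1) − 6·(row 2) gives (1065851/4032)·a = (63737/28224)·(-404) − 6·(-1231/56) = -5506801/7056, so a = -22027204/7460957.
Then b = ((-1231/56) − 6·(-22027204/7460957))/(63737/28224) = -2014488/1065851.
Residuals: 3827486/7460957, -6284792/7460957, -8637122/7460957, 11094428/7460957, 997968/1065851, -8543616/7460957; SSR = 50077880/7460957.

SSR = 6.712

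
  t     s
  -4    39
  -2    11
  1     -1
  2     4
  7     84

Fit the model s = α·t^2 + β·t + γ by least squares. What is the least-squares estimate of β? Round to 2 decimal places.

β = -1.90

Forming XᵀX = [[2690, 280, 74]; [280, 74, 4]; [74, 4, 5]] and Xᵀs = [4799, 417, 137]ᵀ gives XᵀX·[α, β, γ]ᵀ = Xᵀs.
Solving the 3×3 system (Gaussian elimination) gives α = 5629/2814, β = -1779/938, γ = -968/1407.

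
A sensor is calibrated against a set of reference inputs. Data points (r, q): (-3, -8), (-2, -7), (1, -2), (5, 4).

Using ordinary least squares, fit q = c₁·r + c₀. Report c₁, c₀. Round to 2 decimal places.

c₁ = 1.53, c₀ = -3.63

With design matrix M, MᵀM = [[39, 1]; [1, 4]] and Mᵀq = [56, -13]ᵀ.
Eliminating c₀: 4·(row 1) − 1·(row 2) gives 155·c₁ = 4·56 − 1·(-13) = 237, so c₁ = 237/155.
Then c₀ = ((-13) − 1·(237/155))/4 = -563/155.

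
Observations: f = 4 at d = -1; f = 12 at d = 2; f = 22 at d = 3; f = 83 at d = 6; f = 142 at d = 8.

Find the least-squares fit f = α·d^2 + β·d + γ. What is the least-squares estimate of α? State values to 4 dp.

α = 2.1263

Forming MᵀM = [[5490, 762, 114]; [762, 114, 18]; [114, 18, 5]] and Mᵀf = [12326, 1720, 263]ᵀ gives MᵀM·[α, β, γ]ᵀ = Mᵀf.
Solving the 3×3 system (Gaussian elimination) gives α = 16483/7752, β = 4033/7752, γ = 726/323.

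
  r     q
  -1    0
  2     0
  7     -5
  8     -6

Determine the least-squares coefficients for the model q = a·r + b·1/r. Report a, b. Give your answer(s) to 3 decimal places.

Entries of MᵀM: Σr·r = 118, Σr·1/r = 4, Σ1/r·1/r = 4033/3136.
For Mᵀq: Σr·q = -83, Σ1/r·q = -41/28.
Normal equations: [[118, 4]; [4, 4033/3136]]·[a, b]ᵀ = [-83, -41/28]ᵀ.
Δ = 118·(4033/3136) − 4² = 212859/1568.
a = ((-83)·(4033/3136) − 4·(-41/28))/(212859/1568) = -105457/141906; b = (118·(-41/28) − 4·(-83))/(212859/1568) = 83216/70953.

a = -0.743, b = 1.173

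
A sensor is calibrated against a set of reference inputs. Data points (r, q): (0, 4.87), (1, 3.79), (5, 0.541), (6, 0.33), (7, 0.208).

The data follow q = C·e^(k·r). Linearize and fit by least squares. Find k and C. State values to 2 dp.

k = -0.46, C = 5.38

With ln qᵢ as the transformed response and rᵢ as the regressor:
Σr = 19.0000, Σ(r)² = 111.0000, Σln q = -0.3778, Σr·ln q = -19.3828.
Equations: 111.0000·k + 19.0000·ln C = -19.3828;  19.0000·k + 5·ln C = -0.3778.
Δ = 111.0000·5 − (19.0000)² = 194.0000; k = (-19.3828·5 − 19.0000·-0.3778)/194.0000 = -0.46256, ln C = (111.0000·-0.3778 − 19.0000·-19.3828)/194.0000 = 1.68218, so C = exp(1.68218) = 5.37725.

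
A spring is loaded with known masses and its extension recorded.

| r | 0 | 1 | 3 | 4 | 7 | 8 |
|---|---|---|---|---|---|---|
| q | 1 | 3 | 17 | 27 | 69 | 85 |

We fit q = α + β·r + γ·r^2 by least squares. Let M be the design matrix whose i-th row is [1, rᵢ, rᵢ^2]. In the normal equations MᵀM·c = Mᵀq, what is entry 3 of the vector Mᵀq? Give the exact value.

Entry 3 ↔ basis r^2, so (Mᵀq)_{3} = Σᵢ (r^2)·qᵢ = (0)·(1) + (1)·(3) + (9)·(17) + (16)·(27) + (49)·(69) + (64)·(85) = 9409.

9409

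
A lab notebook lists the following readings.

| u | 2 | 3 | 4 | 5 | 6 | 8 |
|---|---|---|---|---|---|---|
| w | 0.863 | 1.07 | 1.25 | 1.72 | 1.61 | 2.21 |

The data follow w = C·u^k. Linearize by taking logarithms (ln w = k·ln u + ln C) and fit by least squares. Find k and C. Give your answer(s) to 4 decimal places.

Let Y = ln w. Fitting Y = k·ln u + ln C by least squares:
AᵀA = [[13.7340, 8.6587]; [8.6587, 6]], rhs = [3.6567, 1.9550]ᵀ  (here Σln u = 8.6587, Σ(ln u)² = 13.7340, Σln w = 1.9550, Σln u·ln w = 3.6567).
Slope k = (n·Σln u·ln w − Σln u·Σln w)/(n·Σ(ln u)² − (Σln u)²) = (6·3.6567 − 8.6587·1.9550)/7.4309 = 0.67449; ln C = (Σln w − k·Σln u)/n = -0.64753, so C = exp(-0.64753) = 0.52333.

k = 0.6745, C = 0.5233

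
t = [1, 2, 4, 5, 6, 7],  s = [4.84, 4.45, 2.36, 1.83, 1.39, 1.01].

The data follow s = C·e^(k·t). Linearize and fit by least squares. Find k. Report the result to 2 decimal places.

Taking logs, ln s = k·t + ln C, so regress ln s on t.
AᵀA = [[131.0000, 25.0000]; [25.0000, 6]], rhs = [13.0644, 4.8721]ᵀ  (here Σt = 25.0000, Σ(t)² = 131.0000, Σln s = 4.8721, Σt·ln s = 13.0644).
Slope k = (n·Σt·ln s − Σt·Σln s)/(n·Σ(t)² − (Σt)²) = (6·13.0644 − 25.0000·4.8721)/161.0000 = -0.26966; ln C = (Σln s − k·Σt)/n = 1.93558.

k = -0.27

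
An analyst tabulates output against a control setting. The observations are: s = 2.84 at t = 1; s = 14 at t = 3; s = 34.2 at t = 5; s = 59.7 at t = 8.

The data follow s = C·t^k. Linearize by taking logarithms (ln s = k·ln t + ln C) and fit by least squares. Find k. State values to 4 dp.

Let Y = ln s. Fitting Y = k·ln t + ln C by least squares:
XᵀX = [[8.1213, 4.7875]; [4.7875, 4]], rhs = [17.0877, 11.3044]ᵀ  (here Σln t = 4.7875, Σ(ln t)² = 8.1213, Σln s = 11.3044, Σln t·ln s = 17.0877).
Slope k = (n·Σln t·ln s − Σln t·Σln s)/(n·Σ(ln t)² − (Σln t)²) = (4·17.0877 − 4.7875·11.3044)/9.5652 = 1.48780; ln C = (Σln s − k·Σln t)/n = 1.04540.

k = 1.4878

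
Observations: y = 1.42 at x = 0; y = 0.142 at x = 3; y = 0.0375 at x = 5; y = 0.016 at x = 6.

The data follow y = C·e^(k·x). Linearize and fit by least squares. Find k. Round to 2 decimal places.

k = -0.74

Taking logs, ln y = k·x + ln C, so regress ln y on x.
XᵀX = [[70.0000, 14.0000]; [14.0000, 4]], rhs = [-47.0839, -9.0199]ᵀ  (here Σx = 14.0000, Σ(x)² = 70.0000, Σln y = -9.0199, Σx·ln y = -47.0839).
Solving (det = 84.0000): k = -0.73878, ln C = 0.33077.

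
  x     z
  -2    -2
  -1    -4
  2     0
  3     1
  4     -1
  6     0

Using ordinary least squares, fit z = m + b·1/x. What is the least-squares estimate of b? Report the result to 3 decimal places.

Sums needed: Σ1 = 6, Σ1/x = -1/4, Σ1/x·1/x = 245/144.
Moment sums: Σz = -6, Σ1/x·z = 61/12.
Eliminating b: (245/144)·(row 1) − (-1/4)·(row 2) gives (487/48)·m = (245/144)·(-6) − (-1/4)·(61/12) = -143/16, so m = -429/487.
Then b = ((61/12) − (-1/4)·(-429/487))/(245/144) = 1392/487.

b = 2.858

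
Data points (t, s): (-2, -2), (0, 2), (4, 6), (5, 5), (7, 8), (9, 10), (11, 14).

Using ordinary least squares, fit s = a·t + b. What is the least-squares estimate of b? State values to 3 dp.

Sums needed: Σt·t = 296, Σt = 34, Σ1 = 7.
Moment sums: Σt·s = 353, Σs = 43.
det = 296·7 − 34² = 916.
a = (353·7 − 34·43)/916 = 1009/916; b = (296·43 − 34·353)/916 = 363/458.

b = 0.793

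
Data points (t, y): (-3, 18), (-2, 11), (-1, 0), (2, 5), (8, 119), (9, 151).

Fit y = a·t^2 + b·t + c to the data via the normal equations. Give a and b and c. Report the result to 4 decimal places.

a = 1.9755, b = -0.8326, c = -1.1970

The normal system XᵀX·[a, b, c]ᵀ = Xᵀy is [[10771, 1213, 163]; [1213, 163, 13]; [163, 13, 6]]·[a, b, c]ᵀ = [20073, 2245, 304]ᵀ.
Row-reducing yields a = 686951/347736, b = -289529/347736, c = -17343/14489.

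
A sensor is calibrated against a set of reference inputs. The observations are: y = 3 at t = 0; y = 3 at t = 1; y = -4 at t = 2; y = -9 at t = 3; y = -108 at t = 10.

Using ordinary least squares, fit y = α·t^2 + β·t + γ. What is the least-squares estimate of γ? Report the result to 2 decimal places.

γ = 3.68

From the data, Σt^2·t^2 = 10098, Σt^2·t = 1036, Σt^2 = 114, Σt·t = 114, Σt = 16, Σ1 = 5.
For Mᵀy: Σt^2·y = -10894, Σt·y = -1112, Σy = -115.
MᵀM·[α, β, γ]ᵀ = Mᵀy becomes [[10098, 1036, 114]; [1036, 114, 16]; [114, 16, 5]]·[α, β, γ]ᵀ = [-10894, -1112, -115]ᵀ.
Inverting the 3×3 Gram matrix, [α, β, γ]ᵀ = [-25136/25519, -33676/25519, 93927/25519]ᵀ.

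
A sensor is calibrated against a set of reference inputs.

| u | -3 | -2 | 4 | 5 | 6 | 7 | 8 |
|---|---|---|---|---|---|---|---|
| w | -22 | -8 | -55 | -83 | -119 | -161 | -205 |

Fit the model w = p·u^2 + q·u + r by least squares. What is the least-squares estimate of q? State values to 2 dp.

q = -1.77

Forming XᵀX = [[8771, 1225, 203]; [1225, 203, 25]; [203, 25, 7]] and Xᵀw = [-28478, -4034, -653]ᵀ gives XᵀX·[p, q, r]ᵀ = Xᵀw.
Solving the 3×3 system (Gaussian elimination) gives p = -204767/68208, q = -17207/9744, r = 19/232.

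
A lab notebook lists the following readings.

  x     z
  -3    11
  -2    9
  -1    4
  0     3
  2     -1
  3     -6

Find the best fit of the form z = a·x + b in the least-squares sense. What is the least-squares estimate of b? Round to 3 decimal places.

b = 2.888

Entries of MᵀM: Σx·x = 27, Σx = -1, Σ1 = 6.
Moment sums: Σx·z = -75, Σz = 20.
Eliminating b: 6·(row 1) − (-1)·(row 2) gives 161·a = 6·(-75) − (-1)·20 = -430, so a = -430/161.
Then b = (20 − (-1)·(-430/161))/6 = 465/161.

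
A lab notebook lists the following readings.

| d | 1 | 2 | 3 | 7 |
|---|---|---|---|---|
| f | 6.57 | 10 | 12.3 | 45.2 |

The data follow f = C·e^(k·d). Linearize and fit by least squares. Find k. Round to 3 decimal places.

Linearized form: ln f = k·d + ln C. From the 4 transformed points,
Sums: Σd = 13.0000, Σ(d)² = 63.0000, Σln f = 10.5058, Σd·ln f = 40.6942.
Normal system: [[63.0000, 13.0000]; [13.0000, 4]]·[k, ln C]ᵀ = [40.6942, 10.5058]ᵀ.
Δ = 63.0000·4 − (13.0000)² = 83.0000; k = (40.6942·4 − 13.0000·10.5058)/83.0000 = 0.31568, ln C = (63.0000·10.5058 − 13.0000·40.6942)/83.0000 = 1.60049.

k = 0.316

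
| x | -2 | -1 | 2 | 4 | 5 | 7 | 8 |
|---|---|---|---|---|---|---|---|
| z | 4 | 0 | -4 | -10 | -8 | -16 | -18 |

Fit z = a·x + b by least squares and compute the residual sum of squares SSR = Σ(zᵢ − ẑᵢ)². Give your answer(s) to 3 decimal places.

Normal-equation sums: Σx·x = 163, Σx = 23, Σ1 = 7.
Right-hand side: Σx·z = -352, Σz = -52.
So MᵀM·[a, b]ᵀ = Mᵀz: [[163, 23]; [23, 7]]·[a, b]ᵀ = [-352, -52]ᵀ.
Determinant 163·7 − 23² = 612.
a = ((-352)·7 − 23·(-52))/612 = -317/153; b = (163·(-52) − 23·(-352))/612 = -95/153.
Residuals: 73/153, -74/51, 13/17, -167/153, 152/51, -134/153, -41/51; SSR = 2204/153.

SSR = 14.405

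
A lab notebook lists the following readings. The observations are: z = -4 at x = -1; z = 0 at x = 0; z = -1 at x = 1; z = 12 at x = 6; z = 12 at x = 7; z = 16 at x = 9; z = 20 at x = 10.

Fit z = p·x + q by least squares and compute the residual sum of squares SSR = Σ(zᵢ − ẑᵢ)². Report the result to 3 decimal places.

SSR = 8.884

AᵀA·[p, q]ᵀ = Aᵀz reads: 268·p + 32·q = 503;  32·p + 7·q = 55.
(Σx·x = 268, Σx = 32, Σ1 = 7, Σx·z = 503, Σz = 55.)
Eliminating q: 7·(row 1) − 32·(row 2) gives 852·p = 7·503 − 32·55 = 1761, so p = 587/284.
Then q = (55 − 32·(587/284))/7 = -113/71.
Residuals: -97/284, 113/71, -419/284, 169/142, -249/284, -287/284, 131/142; SSR = 2523/284.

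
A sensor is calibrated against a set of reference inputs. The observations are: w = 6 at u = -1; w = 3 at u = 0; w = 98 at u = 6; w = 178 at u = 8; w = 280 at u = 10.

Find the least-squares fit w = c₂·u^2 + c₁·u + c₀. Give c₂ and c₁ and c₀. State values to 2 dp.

Entries of XᵀX: Σu^2·u^2 = 15393, Σu^2·u = 1727, Σu^2 = 201, Σu·u = 201, Σu = 23, Σ1 = 5.
For Xᵀw: Σu^2·w = 42926, Σu·w = 4806, Σw = 565.
Normal equations: [[15393, 1727, 201]; [1727, 201, 23]; [201, 23, 5]]·[c₂, c₁, c₀]ᵀ = [42926, 4806, 565]ᵀ.
Row-reducing yields c₂ = 5639/1924, c₁ = -24863/16354, c₀ = 71051/32708.

c₂ = 2.93, c₁ = -1.52, c₀ = 2.17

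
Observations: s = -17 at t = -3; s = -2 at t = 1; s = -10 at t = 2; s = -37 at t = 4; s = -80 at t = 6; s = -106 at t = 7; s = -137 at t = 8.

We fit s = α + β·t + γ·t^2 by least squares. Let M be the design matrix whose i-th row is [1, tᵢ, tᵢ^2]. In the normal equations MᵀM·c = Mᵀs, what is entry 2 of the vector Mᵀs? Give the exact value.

-2437

Entry 2 ↔ basis t, so (Mᵀs)_{2} = Σᵢ (t)·sᵢ = (-3)·(-17) + (1)·(-2) + (2)·(-10) + (4)·(-37) + (6)·(-80) + (7)·(-106) + (8)·(-137) = -2437.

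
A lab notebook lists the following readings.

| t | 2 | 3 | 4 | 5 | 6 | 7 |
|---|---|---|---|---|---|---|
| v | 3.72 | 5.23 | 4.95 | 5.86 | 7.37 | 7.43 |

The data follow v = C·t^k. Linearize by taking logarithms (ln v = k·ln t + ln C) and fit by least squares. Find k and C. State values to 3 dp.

k = 0.538, C = 2.608

With ln vᵢ as the transformed response and ln tᵢ as the regressor:
Σln t = 8.5252, Σ(ln t)² = 13.1965, Σln v = 10.3386, Σln t·ln v = 15.2726.
Normal system: [[13.1965, 8.5252]; [8.5252, 6]]·[k, ln C]ᵀ = [15.2726, 10.3386]ᵀ.
Slope k = (n·Σln t·ln v − Σln t·Σln v)/(n·Σ(ln t)² − (Σln t)²) = (6·15.2726 − 8.5252·10.3386)/6.5005 = 0.53797; ln C = (Σln v − k·Σln t)/n = 0.95872, so C = exp(0.95872) = 2.60835.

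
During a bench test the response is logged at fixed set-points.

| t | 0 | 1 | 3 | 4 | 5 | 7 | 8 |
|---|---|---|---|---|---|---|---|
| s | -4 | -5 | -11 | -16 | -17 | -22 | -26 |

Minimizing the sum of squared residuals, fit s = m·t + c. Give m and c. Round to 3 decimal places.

m = -2.788, c = -3.275

From the data, Σt·t = 164, Σt = 28, Σ1 = 7.
And Σt·s = -549, Σs = -101.
det = 164·7 − 28² = 364.
m = ((-549)·7 − 28·(-101))/364 = -145/52; c = (164·(-101) − 28·(-549))/364 = -298/91.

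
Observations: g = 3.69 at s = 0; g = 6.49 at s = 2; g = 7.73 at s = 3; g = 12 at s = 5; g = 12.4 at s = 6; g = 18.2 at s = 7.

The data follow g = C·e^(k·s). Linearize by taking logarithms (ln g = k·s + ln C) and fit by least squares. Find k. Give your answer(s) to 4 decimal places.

k = 0.2126

Taking logs, ln g = k·s + ln C, so regress ln g on s.
Σs = 23.0000, Σ(s)² = 123.0000, Σln g = 13.1250, Σs·ln g = 57.7165.
Equations: 123.0000·k + 23.0000·ln C = 57.7165;  23.0000·k + 6·ln C = 13.1250.
Solving (det = 209.0000): k = 0.21255, ln C = 1.37272.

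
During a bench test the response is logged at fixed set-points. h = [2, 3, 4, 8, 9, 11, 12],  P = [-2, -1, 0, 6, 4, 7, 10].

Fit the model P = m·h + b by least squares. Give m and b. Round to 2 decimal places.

Setting ∂/∂m … = 0 gives: 439·m + 49·b = 274;  49·m + 7·b = 24.
(Σh·h = 439, Σh = 49, Σ1 = 7, Σh·P = 274, ΣP = 24.)
det = 439·7 − 49² = 672.
m = (274·7 − 49·24)/672 = 53/48; b = (439·24 − 49·274)/672 = -1445/336.

m = 1.10, b = -4.30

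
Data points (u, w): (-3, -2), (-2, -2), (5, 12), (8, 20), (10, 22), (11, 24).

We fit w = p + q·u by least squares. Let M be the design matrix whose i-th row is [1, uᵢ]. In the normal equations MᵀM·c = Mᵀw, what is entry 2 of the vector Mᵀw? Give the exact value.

714

Entry 2 ↔ basis u, so (Mᵀw)_{2} = Σᵢ (u)·wᵢ = (-3)·(-2) + (-2)·(-2) + (5)·(12) + (8)·(20) + (10)·(22) + (11)·(24) = 714.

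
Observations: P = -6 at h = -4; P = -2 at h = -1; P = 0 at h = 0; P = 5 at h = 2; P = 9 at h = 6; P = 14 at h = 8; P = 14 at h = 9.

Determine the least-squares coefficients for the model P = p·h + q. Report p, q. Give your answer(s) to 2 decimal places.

Sums needed: Σh·h = 202, Σh = 20, Σ1 = 7.
For MᵀP: Σh·P = 328, ΣP = 34.
Determinant 202·7 − 20² = 1014.
p = (328·7 − 20·34)/1014 = 808/507; q = (202·34 − 20·328)/1014 = 154/507.

p = 1.59, q = 0.30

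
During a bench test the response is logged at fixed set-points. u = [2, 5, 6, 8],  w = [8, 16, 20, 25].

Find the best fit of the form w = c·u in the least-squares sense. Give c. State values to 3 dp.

MᵀM·[c]ᵀ = Mᵀw reads: 129·c = 416.
(Σu·u = 129, Σu·w = 416.)
Hence c = 416 / 129 ≈ 3.22481.

c = 3.225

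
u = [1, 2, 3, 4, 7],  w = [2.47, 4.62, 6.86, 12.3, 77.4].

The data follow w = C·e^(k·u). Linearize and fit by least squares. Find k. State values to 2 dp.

Taking logs, ln w = k·u + ln C, so regress ln w on u.
Σu = 17.0000, Σ(u)² = 79.0000, Σln w = 11.2189, Σu·ln w = 50.2234.
Equations: 79.0000·k + 17.0000·ln C = 50.2234;  17.0000·k + 5·ln C = 11.2189.
Slope k = (n·Σu·ln w − Σu·Σln w)/(n·Σ(u)² − (Σu)²) = (5·50.2234 − 17.0000·11.2189)/106.0000 = 0.56977; ln C = (Σln w − k·Σu)/n = 0.30656.

k = 0.57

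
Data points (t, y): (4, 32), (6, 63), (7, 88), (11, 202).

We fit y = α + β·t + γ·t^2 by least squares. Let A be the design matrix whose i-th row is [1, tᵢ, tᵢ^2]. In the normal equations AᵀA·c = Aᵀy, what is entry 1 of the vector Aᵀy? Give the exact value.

385

Entry 1 ↔ basis 1, so (Aᵀy)_{1} = Σᵢ yᵢ = (1)·(32) + (1)·(63) + (1)·(88) + (1)·(202) = 385.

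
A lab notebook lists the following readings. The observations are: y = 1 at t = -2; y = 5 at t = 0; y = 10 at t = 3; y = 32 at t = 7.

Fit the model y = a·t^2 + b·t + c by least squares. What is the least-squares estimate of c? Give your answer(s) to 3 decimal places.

c = 3.348

Normal-equation sums: Σt^2·t^2 = 2498, Σt^2·t = 362, Σt^2 = 62, Σt·t = 62, Σt = 8, Σ1 = 4.
Moment sums: Σt^2·y = 1662, Σt·y = 252, Σy = 48.
Row-reducing yields a = 850/2343, b = 3548/2343, c = 2615/781.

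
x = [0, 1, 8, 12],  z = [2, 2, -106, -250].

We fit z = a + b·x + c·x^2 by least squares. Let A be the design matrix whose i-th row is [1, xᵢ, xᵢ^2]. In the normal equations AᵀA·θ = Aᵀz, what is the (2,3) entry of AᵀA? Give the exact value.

2241

Row 2 ↔ basis x, column 3 ↔ basis x^2, so (AᵀA)_{2,3} = Σᵢ (x)·(x^2) = (0)·(0) + (1)·(1) + (8)·(64) + (12)·(144) = 2241.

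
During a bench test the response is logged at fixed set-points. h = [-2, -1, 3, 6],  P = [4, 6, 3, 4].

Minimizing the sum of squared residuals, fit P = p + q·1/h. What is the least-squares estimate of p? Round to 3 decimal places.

Entries of XᵀX: Σ1 = 4, Σ1/h = -1, Σ1/h·1/h = 25/18.
And ΣP = 17, Σ1/h·P = -19/3.
Eliminating q: (25/18)·(row 1) − (-1)·(row 2) gives (41/9)·p = (25/18)·17 − (-1)·(-19/3) = 311/18, so p = 311/82.
Then q = ((-19/3) − (-1)·(311/82))/(25/18) = -75/41.

p = 3.793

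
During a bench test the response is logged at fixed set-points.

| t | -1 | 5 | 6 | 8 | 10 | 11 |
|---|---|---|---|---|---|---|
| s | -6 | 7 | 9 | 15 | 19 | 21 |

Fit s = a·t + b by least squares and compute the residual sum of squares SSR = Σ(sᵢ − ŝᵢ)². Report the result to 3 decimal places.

AᵀA·[a, b]ᵀ = Aᵀs reads: 347·a + 39·b = 636;  39·a + 6·b = 65.
(Σt·t = 347, Σt = 39, Σ1 = 6, Σt·s = 636, Σs = 65.)
Δ = 347·6 − 39² = 561.
a = (636·6 − 39·65)/561 = 427/187; b = (347·65 − 39·636)/561 = -2249/561.
Residuals: 164/561, -229/561, -388/561, 416/561, 98/561, -61/561; SSR = 742/561.

SSR = 1.323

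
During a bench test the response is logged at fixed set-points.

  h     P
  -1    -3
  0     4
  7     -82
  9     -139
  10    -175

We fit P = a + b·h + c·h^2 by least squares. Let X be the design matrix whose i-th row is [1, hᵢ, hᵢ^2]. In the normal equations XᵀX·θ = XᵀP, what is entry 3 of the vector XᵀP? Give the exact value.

Entry 3 ↔ basis h^2, so (XᵀP)_{3} = Σᵢ (h^2)·Pᵢ = (1)·(-3) + (0)·(4) + (49)·(-82) + (81)·(-139) + (100)·(-175) = -32780.

-32780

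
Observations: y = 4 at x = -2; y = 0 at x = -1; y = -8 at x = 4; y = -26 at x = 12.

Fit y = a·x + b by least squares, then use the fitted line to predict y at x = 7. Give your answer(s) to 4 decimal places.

ŷ = -15.2749

The normal equations are: 165·a + 13·b = -352;  13·a + 4·b = -30.
Determinant 165·4 − 13² = 491.
a = ((-352)·4 − 13·(-30))/491 = -1018/491; b = (165·(-30) − 13·(-352))/491 = -374/491.
At x = 7: ŷ = (-1018/491)·(7) + (-374/491)·(1) = -7500/491.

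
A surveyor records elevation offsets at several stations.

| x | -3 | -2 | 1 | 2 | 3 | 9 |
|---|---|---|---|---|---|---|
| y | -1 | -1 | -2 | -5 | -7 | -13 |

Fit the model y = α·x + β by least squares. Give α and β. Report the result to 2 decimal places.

α = -1.06, β = -3.07

Normal-equation sums: Σx·x = 108, Σx = 10, Σ1 = 6.
And Σx·y = -145, Σy = -29.
Δ = 108·6 − 10² = 548.
α = ((-145)·6 − 10·(-29))/548 = -145/137; β = (108·(-29) − 10·(-145))/548 = -841/274.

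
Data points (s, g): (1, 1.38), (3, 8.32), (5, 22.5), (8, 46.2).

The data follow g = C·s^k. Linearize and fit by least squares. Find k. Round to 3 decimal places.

With ln gᵢ as the transformed response and ln sᵢ as the regressor:
Over the data: Σln s = 4.7875, Σ(ln s)² = 8.1213, Σln g = 9.3872, Σln s·ln g = 15.3091.
Normal system: [[8.1213, 4.7875]; [4.7875, 4]]·[k, ln C]ᵀ = [15.3091, 9.3872]ᵀ.
Δ = 8.1213·4 − (4.7875)² = 9.5652; k = (15.3091·4 − 4.7875·9.3872)/9.5652 = 1.70356, ln C = (8.1213·9.3872 − 4.7875·15.3091)/9.5652 = 0.30786.

k = 1.704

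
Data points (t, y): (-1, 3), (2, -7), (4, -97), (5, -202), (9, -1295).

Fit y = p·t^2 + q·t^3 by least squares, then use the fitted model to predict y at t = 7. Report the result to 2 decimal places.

Entries of XᵀX: Σt^2·t^2 = 7459, Σt^2·t^3 = 63229, Σt^3·t^3 = 551227.
For Xᵀy: Σt^2·y = -111522, Σt^3·y = -975572.
Normal equations: [[7459, 63229]; [63229, 551227]]·[p, q]ᵀ = [-111522, -975572]ᵀ.
Eliminating q: 551227·(row 1) − 63229·(row 2) gives 113695752·p = 551227·(-111522) − 63229·(-975572) = 210504494, so p = 105252247/56847876.
Then q = ((-975572) − 63229·(105252247/56847876))/551227 = -112683505/56847876.
At t = 7: ŷ = (105252247/56847876)·(49) + (-112683505/56847876)·(343) = -2791090176/4737323.

ŷ = -589.17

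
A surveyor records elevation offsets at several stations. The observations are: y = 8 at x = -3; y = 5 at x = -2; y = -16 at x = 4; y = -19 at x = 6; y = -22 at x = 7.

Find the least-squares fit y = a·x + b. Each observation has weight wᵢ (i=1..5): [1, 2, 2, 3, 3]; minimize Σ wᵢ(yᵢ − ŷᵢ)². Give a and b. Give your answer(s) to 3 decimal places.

a = -3.014, b = -1.495

Sums needed: Σwᵢ·x·x = 304, Σwᵢ·x = 40, Σwᵢ·1 = 11.
Right-hand side: Σwᵢ·x·y = -976, Σwᵢ·y = -137.
Normal equations: [[304, 40]; [40, 11]]·[a, b]ᵀ = [-976, -137]ᵀ.
Eliminating b: 11·(row 1) − 40·(row 2) gives 1744·a = 11·(-976) − 40·(-137) = -5256, so a = -657/218.
Then b = ((-137) − 40·(-657/218))/11 = -163/109.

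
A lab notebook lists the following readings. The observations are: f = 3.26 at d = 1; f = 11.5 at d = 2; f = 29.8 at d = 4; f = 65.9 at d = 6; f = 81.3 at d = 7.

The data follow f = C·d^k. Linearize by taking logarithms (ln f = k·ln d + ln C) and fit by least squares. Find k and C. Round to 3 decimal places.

k = 1.636, C = 3.378

Taking logs, ln f = k·ln d + ln C, so regress ln f on ln d.
Sums: Σln d = 5.8171, Σ(ln d)² = 9.3992, Σln f = 15.6049, Σln d·ln f = 22.4612.
Normal system: [[9.3992, 5.8171]; [5.8171, 5]]·[k, ln C]ᵀ = [22.4612, 15.6049]ᵀ.
Slope k = (n·Σln d·ln f − Σln d·Σln f)/(n·Σ(ln d)² − (Σln d)²) = (5·22.4612 − 5.8171·15.6049)/13.1574 = 1.63641; ln C = (Σln f − k·Σln d)/n = 1.21714, so C = exp(1.21714) = 3.37750.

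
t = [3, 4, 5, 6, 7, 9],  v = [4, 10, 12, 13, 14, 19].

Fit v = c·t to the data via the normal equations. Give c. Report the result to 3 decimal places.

c = 2.125

With design matrix X, XᵀX = [[216]] and Xᵀv = [459]ᵀ.
Hence c = 459 / 216 ≈ 2.125.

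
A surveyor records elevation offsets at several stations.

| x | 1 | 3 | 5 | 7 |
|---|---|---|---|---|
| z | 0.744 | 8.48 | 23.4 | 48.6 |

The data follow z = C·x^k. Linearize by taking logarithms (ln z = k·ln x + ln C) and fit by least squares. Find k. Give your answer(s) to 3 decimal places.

Taking logs, ln z = k·ln x + ln C, so regress ln z on ln x.
XᵀX = [[7.5838, 4.6540]; [4.6540, 4]], rhs = [14.9798, 8.8784]ᵀ  (here Σln x = 4.6540, Σ(ln x)² = 7.5838, Σln z = 8.8784, Σln x·ln z = 14.9798).
Solving (det = 8.6759): k = 2.14385, ln C = -0.27476.

k = 2.144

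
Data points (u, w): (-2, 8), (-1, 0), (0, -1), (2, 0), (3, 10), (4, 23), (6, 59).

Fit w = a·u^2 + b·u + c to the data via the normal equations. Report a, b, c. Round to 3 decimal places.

Setting ∂/∂a … = 0 gives: 1666·a + 306·b + 70·c = 2614;  306·a + 70·b + 12·c = 460;  70·a + 12·b + 7·c = 99.
(Σu^2·u^2 = 1666, Σu^2·u = 306, Σu^2 = 70, Σu·u = 70, Σu = 12, Σ1 = 7, Σu^2·w = 2614, Σu·w = 460, Σw = 99.)
Inverting the 3×3 Gram matrix, [a, b, c]ᵀ = [11497/5754, -451/274, -8678/2877]ᵀ.

a = 1.998, b = -1.646, c = -3.016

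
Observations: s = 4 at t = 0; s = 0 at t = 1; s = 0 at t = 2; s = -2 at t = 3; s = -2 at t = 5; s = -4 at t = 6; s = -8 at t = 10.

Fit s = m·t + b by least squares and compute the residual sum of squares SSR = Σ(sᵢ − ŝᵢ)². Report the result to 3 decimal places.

AᵀA·[m, b]ᵀ = Aᵀs reads: 175·m + 27·b = -120;  27·m + 7·b = -12.
Determinant 175·7 − 27² = 496.
m = ((-120)·7 − 27·(-12))/496 = -129/124; b = (175·(-12) − 27·(-120))/496 = 285/124.
Residuals: 211/124, -39/31, -27/124, -73/62, 28/31, -7/124, 13/124; SSR = 209/31.

SSR = 6.742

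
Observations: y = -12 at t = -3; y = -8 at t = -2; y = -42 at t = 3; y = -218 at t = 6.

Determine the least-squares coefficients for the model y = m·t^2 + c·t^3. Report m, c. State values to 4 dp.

MᵀM·[m, c]ᵀ = Mᵀy reads: 1474·m + 7744·c = -8366;  7744·m + 48178·c = -47834.
Eliminating c: 48178·(row 1) − 7744·(row 2) gives 11044836·m = 48178·(-8366) − 7744·(-47834) = -32630652, so m = -906407/306801.
Then c = ((-47834) − 7744·(-906407/306801))/48178 = -14447/27891.

m = -2.9544, c = -0.5180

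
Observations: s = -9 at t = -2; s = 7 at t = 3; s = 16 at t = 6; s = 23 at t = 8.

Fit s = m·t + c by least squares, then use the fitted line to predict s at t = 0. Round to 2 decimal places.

ŝ = -2.66

The normal equations are: 113·m + 15·c = 319;  15·m + 4·c = 37.
Eliminating c: 4·(row 1) − 15·(row 2) gives 227·m = 4·319 − 15·37 = 721, so m = 721/227.
Then c = (37 − 15·(721/227))/4 = -604/227.
At t = 0: ŝ = (721/227)·(0) + (-604/227)·(1) = -604/227.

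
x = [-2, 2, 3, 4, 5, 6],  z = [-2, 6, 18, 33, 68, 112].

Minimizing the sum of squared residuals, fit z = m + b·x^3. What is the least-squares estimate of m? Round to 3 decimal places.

m = 2.431

Entries of MᵀM: Σ1 = 6, Σx^3 = 432, Σx^3·x^3 = 67234.
And Σz = 235, Σx^3·z = 35354.
Δ = 6·67234 − 432² = 216780.
m = (235·67234 − 432·35354)/216780 = 263531/108390; b = (6·35354 − 432·235)/216780 = 9217/18065.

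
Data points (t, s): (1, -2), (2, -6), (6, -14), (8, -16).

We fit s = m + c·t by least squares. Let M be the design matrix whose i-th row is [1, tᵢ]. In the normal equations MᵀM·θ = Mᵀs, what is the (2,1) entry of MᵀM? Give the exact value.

17

Row 2 ↔ basis t, column 1 ↔ basis 1, so (MᵀM)_{2,1} = Σᵢ t = (1)·(1) + (2)·(1) + (6)·(1) + (8)·(1) = 17.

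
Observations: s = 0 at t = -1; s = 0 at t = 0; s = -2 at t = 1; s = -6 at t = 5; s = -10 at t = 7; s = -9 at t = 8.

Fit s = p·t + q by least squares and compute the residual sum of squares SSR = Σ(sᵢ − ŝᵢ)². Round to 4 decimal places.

Normal-equation sums: Σt·t = 140, Σt = 20, Σ1 = 6.
And Σt·s = -174, Σs = -27.
So MᵀM·[p, q]ᵀ = Mᵀs: [[140, 20]; [20, 6]]·[p, q]ᵀ = [-174, -27]ᵀ.
Eliminating q: 6·(row 1) − 20·(row 2) gives 440·p = 6·(-174) − 20·(-27) = -504, so p = -63/55.
Then q = ((-27) − 20·(-63/55))/6 = -15/22.
Residuals: -51/110, 15/22, -19/110, 9/22, -13/10, 93/110; SSR = 361/110.

SSR = 3.2818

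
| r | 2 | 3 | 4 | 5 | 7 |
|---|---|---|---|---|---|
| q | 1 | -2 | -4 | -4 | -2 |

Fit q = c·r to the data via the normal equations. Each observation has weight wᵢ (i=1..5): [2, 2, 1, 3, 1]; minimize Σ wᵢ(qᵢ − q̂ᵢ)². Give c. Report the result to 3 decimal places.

c = -0.590

Forming AᵀWA = [[166]] and AᵀWq = [-98]ᵀ gives AᵀWA·[c]ᵀ = AᵀWq.
c = (-98)/166 = -0.590361.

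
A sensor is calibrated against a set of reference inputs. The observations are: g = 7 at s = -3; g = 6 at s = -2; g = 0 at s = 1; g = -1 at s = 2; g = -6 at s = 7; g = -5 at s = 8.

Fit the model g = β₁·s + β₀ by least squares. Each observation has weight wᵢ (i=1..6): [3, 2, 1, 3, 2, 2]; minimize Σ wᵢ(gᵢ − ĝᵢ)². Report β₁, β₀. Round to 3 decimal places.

β₁ = -1.183, β₀ = 2.800

MᵀWM·[β₁, β₀]ᵀ = MᵀWg reads: 274·β₁ + 24·β₀ = -257;  24·β₁ + 13·β₀ = 8.
Δ = 274·13 − 24² = 2986.
β₁ = ((-257)·13 − 24·8)/2986 = -3533/2986; β₀ = (274·8 − 24·(-257))/2986 = 4180/1493.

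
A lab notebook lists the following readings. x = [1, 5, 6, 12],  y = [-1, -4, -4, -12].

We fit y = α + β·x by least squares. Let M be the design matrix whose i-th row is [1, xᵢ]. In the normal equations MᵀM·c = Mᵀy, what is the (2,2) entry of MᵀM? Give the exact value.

Row 2 ↔ basis x, column 2 ↔ basis x, so (MᵀM)_{2,2} = Σᵢ (x)·(x) = (1)·(1) + (5)·(5) + (6)·(6) + (12)·(12) = 206.

206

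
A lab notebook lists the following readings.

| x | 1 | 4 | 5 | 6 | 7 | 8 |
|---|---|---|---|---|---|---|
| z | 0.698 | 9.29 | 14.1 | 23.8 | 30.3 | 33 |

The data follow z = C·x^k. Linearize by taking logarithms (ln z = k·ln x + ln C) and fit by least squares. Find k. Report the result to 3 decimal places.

k = 1.905

With ln zᵢ as the transformed response and ln xᵢ as the regressor:
Over the data: Σln x = 8.8128, Σ(ln x)² = 15.8331, Σln z = 14.5929, Σln x·ln z = 26.9367.
Normal system: [[15.8331, 8.8128]; [8.8128, 6]]·[k, ln C]ᵀ = [26.9367, 14.5929]ᵀ.
Solving (det = 17.3327): k = 1.90479, ln C = -0.36562.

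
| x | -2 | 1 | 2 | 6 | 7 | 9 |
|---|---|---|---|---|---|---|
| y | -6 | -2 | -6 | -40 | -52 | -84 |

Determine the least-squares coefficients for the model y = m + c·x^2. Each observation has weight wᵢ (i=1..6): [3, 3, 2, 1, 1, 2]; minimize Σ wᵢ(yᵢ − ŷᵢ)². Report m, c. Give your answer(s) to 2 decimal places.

Compute the Gram sums: Σwᵢ·1 = 12, Σwᵢ·x^2 = 270, Σwᵢ·x^2·x^2 = 16902.
For AᵀWy: Σwᵢ·y = -296, Σwᵢ·x^2·y = -17722.
So AᵀWA·[m, c]ᵀ = AᵀWy: [[12, 270]; [270, 16902]]·[m, c]ᵀ = [-296, -17722]ᵀ.
Determinant 12·16902 − 270² = 129924.
m = ((-296)·16902 − 270·(-17722))/129924 = -673/401; c = (12·(-17722) − 270·(-296))/129924 = -11062/10827.

m = -1.68, c = -1.02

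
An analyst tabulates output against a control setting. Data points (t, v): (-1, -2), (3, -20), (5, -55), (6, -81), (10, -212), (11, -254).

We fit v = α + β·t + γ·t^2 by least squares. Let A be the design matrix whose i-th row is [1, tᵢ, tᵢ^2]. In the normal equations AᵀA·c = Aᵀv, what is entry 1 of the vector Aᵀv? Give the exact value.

Entry 1 ↔ basis 1, so (Aᵀv)_{1} = Σᵢ vᵢ = (1)·(-2) + (1)·(-20) + (1)·(-55) + (1)·(-81) + (1)·(-212) + (1)·(-254) = -624.

-624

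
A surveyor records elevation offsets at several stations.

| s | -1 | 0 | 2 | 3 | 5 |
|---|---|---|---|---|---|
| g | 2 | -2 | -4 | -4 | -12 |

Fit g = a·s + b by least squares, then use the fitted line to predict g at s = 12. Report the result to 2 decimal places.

ĝ = -24.58

Entries of XᵀX: Σs·s = 39, Σs = 9, Σ1 = 5.
For Xᵀg: Σs·g = -82, Σg = -20.
So XᵀX·[a, b]ᵀ = Xᵀg: [[39, 9]; [9, 5]]·[a, b]ᵀ = [-82, -20]ᵀ.
Determinant 39·5 − 9² = 114.
a = ((-82)·5 − 9·(-20))/114 = -115/57; b = (39·(-20) − 9·(-82))/114 = -7/19.
At s = 12: ĝ = (-115/57)·(12) + (-7/19)·(1) = -467/19.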